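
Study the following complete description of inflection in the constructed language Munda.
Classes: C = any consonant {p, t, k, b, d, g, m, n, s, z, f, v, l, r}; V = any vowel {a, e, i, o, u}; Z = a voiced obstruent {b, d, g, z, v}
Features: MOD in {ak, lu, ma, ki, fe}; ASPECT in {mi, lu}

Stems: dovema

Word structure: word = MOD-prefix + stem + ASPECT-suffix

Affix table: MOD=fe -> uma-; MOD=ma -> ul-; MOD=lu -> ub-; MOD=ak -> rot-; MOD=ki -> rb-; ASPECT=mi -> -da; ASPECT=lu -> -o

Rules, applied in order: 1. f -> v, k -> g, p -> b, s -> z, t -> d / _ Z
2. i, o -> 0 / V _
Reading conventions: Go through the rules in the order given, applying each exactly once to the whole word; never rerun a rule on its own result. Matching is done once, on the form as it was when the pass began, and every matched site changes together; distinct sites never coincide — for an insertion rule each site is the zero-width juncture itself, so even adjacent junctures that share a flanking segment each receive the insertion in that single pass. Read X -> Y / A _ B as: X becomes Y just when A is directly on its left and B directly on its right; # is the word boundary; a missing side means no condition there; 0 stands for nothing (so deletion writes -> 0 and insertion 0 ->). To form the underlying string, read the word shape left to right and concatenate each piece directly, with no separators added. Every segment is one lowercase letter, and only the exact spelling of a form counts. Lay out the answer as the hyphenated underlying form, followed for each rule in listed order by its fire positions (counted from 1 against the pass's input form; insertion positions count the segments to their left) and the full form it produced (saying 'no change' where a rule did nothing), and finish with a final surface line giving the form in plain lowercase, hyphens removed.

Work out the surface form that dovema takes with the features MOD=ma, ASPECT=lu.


underlying: ul-dovema-o
1. f -> v, k -> g, p -> b, s -> z, t -> d / _ Z: no change
2. i, o -> 0 / V _: fires at position(s) 9: uldovema
surface: uldovema


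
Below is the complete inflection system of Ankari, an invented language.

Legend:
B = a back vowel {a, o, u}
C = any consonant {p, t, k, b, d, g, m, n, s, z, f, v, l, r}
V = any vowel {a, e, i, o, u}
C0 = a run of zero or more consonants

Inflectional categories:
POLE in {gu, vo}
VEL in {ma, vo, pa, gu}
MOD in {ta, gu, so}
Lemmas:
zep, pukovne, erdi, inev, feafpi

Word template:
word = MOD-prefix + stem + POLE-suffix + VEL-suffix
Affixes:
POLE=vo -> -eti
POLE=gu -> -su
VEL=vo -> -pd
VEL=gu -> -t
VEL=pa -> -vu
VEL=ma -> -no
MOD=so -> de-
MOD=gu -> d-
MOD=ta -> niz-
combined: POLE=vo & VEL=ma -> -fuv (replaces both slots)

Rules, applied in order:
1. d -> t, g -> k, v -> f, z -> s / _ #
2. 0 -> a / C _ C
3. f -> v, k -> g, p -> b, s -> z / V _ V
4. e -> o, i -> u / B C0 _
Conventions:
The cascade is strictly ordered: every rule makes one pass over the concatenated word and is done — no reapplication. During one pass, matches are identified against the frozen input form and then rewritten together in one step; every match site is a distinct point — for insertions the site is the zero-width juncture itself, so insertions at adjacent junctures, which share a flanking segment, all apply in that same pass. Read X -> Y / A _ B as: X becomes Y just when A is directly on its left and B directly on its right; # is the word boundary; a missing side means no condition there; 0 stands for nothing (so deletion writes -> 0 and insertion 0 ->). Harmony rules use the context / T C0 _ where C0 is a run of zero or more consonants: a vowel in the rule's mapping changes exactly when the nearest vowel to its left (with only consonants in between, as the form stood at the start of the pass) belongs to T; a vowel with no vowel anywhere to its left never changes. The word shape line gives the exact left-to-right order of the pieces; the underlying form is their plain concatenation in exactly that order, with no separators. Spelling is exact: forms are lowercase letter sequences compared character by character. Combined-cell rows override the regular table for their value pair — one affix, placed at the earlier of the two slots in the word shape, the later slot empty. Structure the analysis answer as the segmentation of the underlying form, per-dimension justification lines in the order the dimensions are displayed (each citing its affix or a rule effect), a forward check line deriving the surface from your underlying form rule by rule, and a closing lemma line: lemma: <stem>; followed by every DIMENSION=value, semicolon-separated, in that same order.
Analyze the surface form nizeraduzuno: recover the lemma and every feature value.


underlying: niz-erdi-su-no
POLE=gu - signalled by the affix -su
VEL=ma - signalled by the affix -no
MOD=ta - signalled by the affix niz-
check: nizerdisuno -> nizerdisuno -> nizeradisuno -> nizeradizuno -> nizeraduzuno
lemma: erdi; POLE=gu; VEL=ma; MOD=ta


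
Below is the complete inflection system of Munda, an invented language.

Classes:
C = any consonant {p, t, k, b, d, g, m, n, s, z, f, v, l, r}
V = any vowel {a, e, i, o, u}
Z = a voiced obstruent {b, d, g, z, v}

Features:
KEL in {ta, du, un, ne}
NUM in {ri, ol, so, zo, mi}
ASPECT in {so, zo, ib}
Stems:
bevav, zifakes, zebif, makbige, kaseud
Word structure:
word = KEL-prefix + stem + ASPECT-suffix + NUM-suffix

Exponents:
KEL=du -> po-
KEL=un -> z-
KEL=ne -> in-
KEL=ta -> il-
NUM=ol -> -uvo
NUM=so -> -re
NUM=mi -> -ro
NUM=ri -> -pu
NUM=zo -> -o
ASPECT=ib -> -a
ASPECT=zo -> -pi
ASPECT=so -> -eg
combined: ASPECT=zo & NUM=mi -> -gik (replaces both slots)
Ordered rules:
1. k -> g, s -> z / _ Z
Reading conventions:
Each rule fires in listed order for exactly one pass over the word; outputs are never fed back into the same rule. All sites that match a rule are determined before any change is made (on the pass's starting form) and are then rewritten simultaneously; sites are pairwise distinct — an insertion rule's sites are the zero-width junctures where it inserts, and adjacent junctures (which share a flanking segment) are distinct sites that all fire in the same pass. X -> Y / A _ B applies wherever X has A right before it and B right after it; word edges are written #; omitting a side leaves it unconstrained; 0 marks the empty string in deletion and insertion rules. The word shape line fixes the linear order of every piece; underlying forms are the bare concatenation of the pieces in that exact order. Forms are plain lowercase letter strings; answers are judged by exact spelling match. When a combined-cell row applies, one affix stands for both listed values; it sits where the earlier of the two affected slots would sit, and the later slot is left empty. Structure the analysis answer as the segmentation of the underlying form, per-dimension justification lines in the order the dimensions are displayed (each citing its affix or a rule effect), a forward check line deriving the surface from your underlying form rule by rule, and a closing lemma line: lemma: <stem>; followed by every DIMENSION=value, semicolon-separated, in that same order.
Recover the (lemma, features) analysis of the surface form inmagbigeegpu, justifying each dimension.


underlying: in-makbige-eg-pu
KEL=ne - signalled by the affix in-
NUM=ri - signalled by the affix -pu
ASPECT=so - signalled by the affix -eg
check: inmakbigeegpu -> inmagbigeegpu
lemma: makbige; KEL=ne; NUM=ri; ASPECT=so


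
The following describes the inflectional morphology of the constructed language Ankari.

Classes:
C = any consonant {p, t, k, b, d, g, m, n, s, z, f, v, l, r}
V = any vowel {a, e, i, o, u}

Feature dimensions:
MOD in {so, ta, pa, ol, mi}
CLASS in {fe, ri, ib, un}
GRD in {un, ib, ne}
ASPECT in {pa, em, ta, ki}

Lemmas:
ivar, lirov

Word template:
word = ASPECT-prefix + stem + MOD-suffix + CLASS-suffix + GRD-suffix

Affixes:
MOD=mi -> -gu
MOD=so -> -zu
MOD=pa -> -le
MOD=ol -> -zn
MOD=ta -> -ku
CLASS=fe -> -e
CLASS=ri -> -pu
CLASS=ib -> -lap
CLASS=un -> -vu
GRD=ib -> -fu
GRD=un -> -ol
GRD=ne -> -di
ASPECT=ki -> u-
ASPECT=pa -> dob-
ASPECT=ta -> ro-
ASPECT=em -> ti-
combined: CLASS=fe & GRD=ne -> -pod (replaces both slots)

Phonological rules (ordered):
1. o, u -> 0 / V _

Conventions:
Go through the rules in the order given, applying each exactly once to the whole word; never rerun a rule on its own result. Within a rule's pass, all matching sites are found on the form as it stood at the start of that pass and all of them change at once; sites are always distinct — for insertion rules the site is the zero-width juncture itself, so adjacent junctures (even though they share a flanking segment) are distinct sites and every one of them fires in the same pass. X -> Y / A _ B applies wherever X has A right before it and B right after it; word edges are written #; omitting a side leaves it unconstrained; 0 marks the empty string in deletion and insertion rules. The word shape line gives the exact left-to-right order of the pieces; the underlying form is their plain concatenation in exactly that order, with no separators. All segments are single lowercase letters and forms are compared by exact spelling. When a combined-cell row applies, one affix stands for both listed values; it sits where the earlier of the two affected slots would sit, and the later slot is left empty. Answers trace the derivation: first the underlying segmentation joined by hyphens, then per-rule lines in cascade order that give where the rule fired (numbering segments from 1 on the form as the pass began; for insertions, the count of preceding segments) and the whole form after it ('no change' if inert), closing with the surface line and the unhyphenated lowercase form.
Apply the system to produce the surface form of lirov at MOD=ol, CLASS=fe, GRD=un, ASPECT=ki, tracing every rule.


underlying: u-lirov-zn-e-ol
1. o, u -> 0 / V _: fires at position(s) 10: ulirovznel
surface: ulirovznel


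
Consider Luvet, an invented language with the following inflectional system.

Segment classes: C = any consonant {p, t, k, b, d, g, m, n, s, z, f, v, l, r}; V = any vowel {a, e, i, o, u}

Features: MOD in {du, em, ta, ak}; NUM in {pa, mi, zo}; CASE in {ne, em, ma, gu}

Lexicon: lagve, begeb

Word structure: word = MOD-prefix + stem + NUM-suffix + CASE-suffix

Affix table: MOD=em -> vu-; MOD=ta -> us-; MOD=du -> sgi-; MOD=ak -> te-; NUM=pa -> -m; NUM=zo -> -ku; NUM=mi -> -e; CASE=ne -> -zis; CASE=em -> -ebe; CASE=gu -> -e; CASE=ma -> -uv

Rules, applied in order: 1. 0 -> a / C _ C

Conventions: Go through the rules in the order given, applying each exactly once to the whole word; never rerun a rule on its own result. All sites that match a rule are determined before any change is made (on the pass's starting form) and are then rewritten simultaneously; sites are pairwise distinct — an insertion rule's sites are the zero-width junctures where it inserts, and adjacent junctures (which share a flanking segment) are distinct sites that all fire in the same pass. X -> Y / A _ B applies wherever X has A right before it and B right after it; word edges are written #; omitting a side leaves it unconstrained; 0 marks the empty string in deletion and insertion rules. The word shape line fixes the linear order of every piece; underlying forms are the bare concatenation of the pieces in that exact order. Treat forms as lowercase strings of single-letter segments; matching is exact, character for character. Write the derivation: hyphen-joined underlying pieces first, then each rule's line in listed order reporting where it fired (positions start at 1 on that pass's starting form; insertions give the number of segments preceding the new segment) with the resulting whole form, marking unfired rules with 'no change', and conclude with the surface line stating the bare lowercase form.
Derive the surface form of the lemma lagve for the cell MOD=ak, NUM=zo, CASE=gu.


underlying: te-lagve-ku-e
1. 0 -> a / C _ C: inserts after position(s) 5: telagavekue
surface: telagavekue


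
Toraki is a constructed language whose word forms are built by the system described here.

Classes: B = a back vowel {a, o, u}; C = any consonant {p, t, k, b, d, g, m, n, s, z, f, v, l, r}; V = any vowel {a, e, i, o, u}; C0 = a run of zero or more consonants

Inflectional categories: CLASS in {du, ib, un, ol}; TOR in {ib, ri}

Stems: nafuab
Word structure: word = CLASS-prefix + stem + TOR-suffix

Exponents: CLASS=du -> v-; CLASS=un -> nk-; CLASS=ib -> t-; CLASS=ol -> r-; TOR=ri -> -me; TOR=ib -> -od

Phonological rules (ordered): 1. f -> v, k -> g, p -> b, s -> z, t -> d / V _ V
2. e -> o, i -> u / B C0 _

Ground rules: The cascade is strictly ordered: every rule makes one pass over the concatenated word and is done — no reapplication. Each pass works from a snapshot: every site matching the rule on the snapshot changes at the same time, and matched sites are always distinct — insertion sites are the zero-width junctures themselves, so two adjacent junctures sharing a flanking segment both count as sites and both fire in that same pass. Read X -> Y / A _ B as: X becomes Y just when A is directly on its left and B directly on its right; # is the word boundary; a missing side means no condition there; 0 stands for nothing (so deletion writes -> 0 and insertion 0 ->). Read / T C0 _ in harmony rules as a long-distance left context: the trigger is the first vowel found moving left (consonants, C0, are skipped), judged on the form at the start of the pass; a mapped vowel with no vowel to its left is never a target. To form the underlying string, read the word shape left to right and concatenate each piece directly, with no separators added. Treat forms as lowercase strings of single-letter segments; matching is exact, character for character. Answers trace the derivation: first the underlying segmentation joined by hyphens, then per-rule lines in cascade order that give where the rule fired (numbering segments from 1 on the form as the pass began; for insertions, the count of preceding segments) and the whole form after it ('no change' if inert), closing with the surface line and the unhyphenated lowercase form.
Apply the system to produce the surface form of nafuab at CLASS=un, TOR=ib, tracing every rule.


underlying: nk-nafuab-od
1. f -> v, k -> g, p -> b, s -> z, t -> d / V _ V: fires at position(s) 5: nknavuabod
2. e -> o, i -> u / B C0 _: no change
surface: nknavuabod


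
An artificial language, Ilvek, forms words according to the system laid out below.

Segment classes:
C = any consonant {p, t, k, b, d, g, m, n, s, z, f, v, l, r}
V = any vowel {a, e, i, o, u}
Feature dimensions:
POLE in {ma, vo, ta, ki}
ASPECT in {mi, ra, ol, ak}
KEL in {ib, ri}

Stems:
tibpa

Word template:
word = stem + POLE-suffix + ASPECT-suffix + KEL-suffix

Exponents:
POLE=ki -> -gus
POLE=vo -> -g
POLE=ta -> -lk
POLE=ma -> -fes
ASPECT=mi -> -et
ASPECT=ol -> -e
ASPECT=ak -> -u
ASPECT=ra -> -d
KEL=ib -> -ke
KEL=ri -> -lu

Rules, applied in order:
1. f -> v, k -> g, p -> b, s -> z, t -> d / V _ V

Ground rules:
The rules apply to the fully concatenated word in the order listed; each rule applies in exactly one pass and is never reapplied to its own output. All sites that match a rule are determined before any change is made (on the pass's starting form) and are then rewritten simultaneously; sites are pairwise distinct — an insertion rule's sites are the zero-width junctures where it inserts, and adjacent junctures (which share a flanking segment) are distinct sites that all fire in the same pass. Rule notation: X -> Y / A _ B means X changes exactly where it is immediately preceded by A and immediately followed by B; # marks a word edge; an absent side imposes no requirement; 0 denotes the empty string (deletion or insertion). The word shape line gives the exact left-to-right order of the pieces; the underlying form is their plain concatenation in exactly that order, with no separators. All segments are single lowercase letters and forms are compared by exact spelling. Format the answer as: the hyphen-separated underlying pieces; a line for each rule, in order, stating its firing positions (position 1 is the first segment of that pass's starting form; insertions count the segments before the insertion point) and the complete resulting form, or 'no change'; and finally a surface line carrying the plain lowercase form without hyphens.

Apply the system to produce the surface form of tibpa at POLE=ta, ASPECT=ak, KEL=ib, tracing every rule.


underlying: tibpa-lk-u-ke
1. f -> v, k -> g, p -> b, s -> z, t -> d / V _ V: fires at position(s) 9: tibpalkuge
surface: tibpalkuge


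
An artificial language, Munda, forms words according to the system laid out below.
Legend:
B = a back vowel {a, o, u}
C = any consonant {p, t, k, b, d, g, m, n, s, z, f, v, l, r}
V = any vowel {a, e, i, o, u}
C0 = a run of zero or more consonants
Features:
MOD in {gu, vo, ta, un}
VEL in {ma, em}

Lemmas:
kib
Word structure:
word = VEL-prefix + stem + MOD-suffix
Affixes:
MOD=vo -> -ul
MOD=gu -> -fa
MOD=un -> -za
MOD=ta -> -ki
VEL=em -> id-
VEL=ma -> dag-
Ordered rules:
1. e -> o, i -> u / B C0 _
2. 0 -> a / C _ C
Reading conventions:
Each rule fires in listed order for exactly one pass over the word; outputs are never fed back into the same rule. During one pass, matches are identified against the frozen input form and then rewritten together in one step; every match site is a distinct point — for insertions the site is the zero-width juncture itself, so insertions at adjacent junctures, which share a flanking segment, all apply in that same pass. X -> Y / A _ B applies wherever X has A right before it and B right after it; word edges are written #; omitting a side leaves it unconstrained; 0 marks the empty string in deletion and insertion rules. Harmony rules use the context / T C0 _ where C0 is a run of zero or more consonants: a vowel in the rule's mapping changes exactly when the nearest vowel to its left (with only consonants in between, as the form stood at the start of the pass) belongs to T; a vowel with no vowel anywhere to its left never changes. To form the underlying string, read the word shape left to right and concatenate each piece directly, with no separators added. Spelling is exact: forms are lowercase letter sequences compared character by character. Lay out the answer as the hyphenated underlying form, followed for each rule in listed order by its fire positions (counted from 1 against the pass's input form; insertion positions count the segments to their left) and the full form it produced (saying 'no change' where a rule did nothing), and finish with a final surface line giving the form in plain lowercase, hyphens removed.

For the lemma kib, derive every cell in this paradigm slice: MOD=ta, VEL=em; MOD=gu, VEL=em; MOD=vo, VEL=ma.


cell MOD=ta, VEL=em:
underlying: id-kib-ki
1. e -> o, i -> u / B C0 _: no change
2. 0 -> a / C _ C: inserts after position(s) 2, 5: idakibaki
surface: idakibaki

cell MOD=gu, VEL=em:
underlying: id-kib-fa
1. e -> o, i -> u / B C0 _: no change
2. 0 -> a / C _ C: inserts after position(s) 2, 5: idakibafa
surface: idakibafa

cell MOD=vo, VEL=ma:
underlying: dag-kib-ul
1. e -> o, i -> u / B C0 _: fires at position(s) 5: dagkubul
2. 0 -> a / C _ C: inserts after position(s) 3: dagakubul
surface: dagakubul


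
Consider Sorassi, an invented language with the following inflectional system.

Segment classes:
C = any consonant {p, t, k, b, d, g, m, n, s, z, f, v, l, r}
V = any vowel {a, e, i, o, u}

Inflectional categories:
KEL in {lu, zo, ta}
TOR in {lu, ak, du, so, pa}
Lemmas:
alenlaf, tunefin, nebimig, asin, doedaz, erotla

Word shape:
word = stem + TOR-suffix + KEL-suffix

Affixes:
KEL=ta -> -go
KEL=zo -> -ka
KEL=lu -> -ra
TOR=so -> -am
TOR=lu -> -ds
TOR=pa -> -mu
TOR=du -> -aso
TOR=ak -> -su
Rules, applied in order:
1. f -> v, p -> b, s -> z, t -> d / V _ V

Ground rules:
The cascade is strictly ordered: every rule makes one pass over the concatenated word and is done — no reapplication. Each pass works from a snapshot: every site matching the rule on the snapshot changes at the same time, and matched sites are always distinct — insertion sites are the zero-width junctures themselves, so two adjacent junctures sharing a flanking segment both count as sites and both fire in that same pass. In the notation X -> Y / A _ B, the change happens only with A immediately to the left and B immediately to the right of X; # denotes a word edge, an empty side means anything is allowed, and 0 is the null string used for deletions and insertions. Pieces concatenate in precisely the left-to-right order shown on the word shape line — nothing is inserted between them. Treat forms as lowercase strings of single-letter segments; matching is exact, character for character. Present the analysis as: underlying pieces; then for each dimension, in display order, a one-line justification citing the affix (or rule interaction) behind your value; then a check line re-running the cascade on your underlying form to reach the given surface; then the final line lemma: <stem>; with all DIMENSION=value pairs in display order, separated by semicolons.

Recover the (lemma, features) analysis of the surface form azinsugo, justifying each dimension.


underlying: asin-su-go
KEL=ta - signalled by the affix -go
TOR=ak - signalled by the affix -su
check: asinsugo -> azinsugo
lemma: asin; KEL=ta; TOR=ak


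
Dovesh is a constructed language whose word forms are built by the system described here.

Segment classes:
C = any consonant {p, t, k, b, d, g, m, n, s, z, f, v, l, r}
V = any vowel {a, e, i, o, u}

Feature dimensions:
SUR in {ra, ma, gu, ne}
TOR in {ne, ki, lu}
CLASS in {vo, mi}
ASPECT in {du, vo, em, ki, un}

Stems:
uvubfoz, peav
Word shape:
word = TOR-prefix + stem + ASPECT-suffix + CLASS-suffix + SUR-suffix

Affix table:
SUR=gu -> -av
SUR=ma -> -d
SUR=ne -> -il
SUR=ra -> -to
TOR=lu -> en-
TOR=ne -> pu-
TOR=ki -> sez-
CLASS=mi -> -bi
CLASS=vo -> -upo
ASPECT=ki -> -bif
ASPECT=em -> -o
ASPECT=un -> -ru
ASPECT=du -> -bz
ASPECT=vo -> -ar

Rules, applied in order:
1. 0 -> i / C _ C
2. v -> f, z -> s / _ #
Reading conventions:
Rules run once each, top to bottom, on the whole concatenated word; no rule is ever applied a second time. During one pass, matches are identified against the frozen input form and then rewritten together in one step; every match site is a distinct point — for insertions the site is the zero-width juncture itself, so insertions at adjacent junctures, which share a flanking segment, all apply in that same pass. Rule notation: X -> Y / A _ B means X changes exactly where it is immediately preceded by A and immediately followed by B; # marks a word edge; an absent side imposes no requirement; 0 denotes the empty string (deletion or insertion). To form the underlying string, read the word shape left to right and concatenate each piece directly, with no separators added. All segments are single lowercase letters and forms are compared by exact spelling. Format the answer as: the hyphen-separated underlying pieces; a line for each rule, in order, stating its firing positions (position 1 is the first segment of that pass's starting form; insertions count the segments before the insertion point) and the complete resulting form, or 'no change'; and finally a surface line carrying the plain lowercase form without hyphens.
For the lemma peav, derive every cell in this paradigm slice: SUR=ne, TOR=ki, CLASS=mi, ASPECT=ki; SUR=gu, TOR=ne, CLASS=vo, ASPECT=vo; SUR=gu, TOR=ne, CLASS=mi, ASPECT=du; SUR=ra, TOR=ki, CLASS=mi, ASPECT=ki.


cell SUR=ne, TOR=ki, CLASS=mi, ASPECT=ki:
underlying: sez-peav-bif-bi-il
1. 0 -> i / C _ C: inserts after position(s) 3, 7, 10: sezipeavibifibiil
2. v -> f, z -> s / _ #: no change
surface: sezipeavibifibiil

cell SUR=gu, TOR=ne, CLASS=vo, ASPECT=vo:
underlying: pu-peav-ar-upo-av
1. 0 -> i / C _ C: no change
2. v -> f, z -> s / _ #: fires at position(s) 13: pupeavarupoaf
surface: pupeavarupoaf

cell SUR=gu, TOR=ne, CLASS=mi, ASPECT=du:
underlying: pu-peav-bz-bi-av
1. 0 -> i / C _ C: inserts after position(s) 6, 7, 8: pupeavibizibiav
2. v -> f, z -> s / _ #: fires at position(s) 15: pupeavibizibiaf
surface: pupeavibizibiaf

cell SUR=ra, TOR=ki, CLASS=mi, ASPECT=ki:
underlying: sez-peav-bif-bi-to
1. 0 -> i / C _ C: inserts after position(s) 3, 7, 10: sezipeavibifibito
2. v -> f, z -> s / _ #: no change
surface: sezipeavibifibito


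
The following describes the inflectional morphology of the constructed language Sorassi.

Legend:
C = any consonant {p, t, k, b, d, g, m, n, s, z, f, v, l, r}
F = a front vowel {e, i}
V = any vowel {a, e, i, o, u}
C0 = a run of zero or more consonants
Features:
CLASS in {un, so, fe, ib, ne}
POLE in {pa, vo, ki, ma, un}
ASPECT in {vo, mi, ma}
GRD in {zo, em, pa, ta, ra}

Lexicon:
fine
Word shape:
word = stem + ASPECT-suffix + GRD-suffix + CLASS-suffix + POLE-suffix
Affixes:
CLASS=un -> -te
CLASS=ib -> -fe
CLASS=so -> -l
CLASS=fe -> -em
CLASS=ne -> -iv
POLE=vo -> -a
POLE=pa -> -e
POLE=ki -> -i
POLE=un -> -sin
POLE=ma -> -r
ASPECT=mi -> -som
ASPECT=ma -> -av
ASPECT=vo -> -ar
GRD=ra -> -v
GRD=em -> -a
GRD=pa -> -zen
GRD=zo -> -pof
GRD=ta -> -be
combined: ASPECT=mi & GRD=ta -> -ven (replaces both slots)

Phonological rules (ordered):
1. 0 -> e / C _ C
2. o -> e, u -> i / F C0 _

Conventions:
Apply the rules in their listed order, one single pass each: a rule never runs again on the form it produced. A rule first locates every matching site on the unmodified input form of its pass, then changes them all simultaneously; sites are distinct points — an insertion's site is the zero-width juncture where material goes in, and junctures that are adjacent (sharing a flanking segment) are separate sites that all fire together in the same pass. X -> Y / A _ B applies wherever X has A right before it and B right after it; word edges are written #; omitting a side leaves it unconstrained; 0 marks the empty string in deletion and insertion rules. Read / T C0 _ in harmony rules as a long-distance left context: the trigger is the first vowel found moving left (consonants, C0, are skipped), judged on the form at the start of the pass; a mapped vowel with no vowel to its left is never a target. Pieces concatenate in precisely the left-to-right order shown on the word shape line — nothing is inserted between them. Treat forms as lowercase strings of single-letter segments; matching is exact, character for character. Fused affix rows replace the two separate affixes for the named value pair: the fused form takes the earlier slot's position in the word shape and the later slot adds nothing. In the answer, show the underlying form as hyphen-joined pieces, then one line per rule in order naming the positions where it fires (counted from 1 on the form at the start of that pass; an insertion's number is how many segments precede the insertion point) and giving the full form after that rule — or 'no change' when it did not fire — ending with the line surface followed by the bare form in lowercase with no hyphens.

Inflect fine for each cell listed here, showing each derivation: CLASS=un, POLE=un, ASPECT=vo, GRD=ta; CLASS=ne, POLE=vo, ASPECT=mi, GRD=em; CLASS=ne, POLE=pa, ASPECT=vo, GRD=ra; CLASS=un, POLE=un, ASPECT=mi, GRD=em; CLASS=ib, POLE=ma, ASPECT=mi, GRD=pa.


cell CLASS=un, POLE=un, ASPECT=vo, GRD=ta:
underlying: fine-ar-be-te-sin
1. 0 -> e / C _ C: inserts after position(s) 6: finearebetesin
2. o -> e, u -> i / F C0 _: no change
surface: finearebetesin

cell CLASS=ne, POLE=vo, ASPECT=mi, GRD=em:
underlying: fine-som-a-iv-a
1. 0 -> e / C _ C: no change
2. o -> e, u -> i / F C0 _: fires at position(s) 6: finesemaiva
surface: finesemaiva

cell CLASS=ne, POLE=pa, ASPECT=vo, GRD=ra:
underlying: fine-ar-v-iv-e
1. 0 -> e / C _ C: inserts after position(s) 6: finearevive
2. o -> e, u -> i / F C0 _: no change
surface: finearevive

cell CLASS=un, POLE=un, ASPECT=mi, GRD=em:
underlying: fine-som-a-te-sin
1. 0 -> e / C _ C: no change
2. o -> e, u -> i / F C0 _: fires at position(s) 6: finesematesin
surface: finesematesin

cell CLASS=ib, POLE=ma, ASPECT=mi, GRD=pa:
underlying: fine-som-zen-fe-r
1. 0 -> e / C _ C: inserts after position(s) 7, 10: finesomezenefer
2. o -> e, u -> i / F C0 _: fires at position(s) 6: finesemezenefer
surface: finesemezenefer


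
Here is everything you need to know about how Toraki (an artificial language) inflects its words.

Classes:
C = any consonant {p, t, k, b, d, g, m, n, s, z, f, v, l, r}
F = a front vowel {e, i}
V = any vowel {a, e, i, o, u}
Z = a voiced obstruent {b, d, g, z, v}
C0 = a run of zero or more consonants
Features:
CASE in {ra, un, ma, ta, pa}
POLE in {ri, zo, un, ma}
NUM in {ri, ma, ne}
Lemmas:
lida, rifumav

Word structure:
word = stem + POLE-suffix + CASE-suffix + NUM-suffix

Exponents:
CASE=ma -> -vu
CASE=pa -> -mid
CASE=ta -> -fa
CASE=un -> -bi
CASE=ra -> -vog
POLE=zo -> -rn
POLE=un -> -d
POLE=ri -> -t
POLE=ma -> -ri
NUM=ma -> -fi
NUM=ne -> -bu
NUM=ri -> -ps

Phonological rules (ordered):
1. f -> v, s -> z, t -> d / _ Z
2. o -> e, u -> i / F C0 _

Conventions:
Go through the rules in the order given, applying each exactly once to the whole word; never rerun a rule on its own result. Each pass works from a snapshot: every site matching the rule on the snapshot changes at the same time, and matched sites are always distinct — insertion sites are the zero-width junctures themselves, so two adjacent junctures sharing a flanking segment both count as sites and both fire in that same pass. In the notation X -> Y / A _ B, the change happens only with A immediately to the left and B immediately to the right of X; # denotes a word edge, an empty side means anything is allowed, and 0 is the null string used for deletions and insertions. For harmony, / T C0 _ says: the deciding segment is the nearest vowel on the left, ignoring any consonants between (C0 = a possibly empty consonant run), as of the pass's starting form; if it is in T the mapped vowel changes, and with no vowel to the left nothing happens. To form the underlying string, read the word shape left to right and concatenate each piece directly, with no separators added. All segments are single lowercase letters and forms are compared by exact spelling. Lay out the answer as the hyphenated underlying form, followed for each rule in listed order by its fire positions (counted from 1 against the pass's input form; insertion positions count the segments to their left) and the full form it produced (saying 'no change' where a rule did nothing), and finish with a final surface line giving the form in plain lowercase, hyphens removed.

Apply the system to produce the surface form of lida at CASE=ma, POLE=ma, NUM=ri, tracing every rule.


underlying: lida-ri-vu-ps
1. f -> v, s -> z, t -> d / _ Z: no change
2. o -> e, u -> i / F C0 _: fires at position(s) 8: lidarivips
surface: lidarivips


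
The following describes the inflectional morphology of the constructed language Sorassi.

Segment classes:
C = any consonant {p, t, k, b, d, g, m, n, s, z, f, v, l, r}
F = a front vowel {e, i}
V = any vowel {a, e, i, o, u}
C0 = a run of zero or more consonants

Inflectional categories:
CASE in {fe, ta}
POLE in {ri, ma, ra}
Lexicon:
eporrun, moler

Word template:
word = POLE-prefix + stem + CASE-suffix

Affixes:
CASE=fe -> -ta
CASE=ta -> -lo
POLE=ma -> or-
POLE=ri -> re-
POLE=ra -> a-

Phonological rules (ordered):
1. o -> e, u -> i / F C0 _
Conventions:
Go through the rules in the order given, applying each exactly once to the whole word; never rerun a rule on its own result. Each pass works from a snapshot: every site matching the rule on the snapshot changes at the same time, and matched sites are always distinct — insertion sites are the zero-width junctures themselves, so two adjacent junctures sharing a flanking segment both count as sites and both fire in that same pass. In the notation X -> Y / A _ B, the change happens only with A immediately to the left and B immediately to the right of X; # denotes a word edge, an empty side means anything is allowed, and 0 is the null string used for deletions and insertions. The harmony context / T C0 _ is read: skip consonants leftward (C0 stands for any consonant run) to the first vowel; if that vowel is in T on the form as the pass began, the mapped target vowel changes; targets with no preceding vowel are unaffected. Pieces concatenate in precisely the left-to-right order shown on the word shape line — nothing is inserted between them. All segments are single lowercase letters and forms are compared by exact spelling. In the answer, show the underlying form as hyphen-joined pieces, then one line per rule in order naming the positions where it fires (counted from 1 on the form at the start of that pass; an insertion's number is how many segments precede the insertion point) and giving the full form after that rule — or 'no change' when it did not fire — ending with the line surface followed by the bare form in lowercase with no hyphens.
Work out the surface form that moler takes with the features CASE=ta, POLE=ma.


underlying: or-moler-lo
1. o -> e, u -> i / F C0 _: fires at position(s) 9: ormolerle
surface: ormolerle


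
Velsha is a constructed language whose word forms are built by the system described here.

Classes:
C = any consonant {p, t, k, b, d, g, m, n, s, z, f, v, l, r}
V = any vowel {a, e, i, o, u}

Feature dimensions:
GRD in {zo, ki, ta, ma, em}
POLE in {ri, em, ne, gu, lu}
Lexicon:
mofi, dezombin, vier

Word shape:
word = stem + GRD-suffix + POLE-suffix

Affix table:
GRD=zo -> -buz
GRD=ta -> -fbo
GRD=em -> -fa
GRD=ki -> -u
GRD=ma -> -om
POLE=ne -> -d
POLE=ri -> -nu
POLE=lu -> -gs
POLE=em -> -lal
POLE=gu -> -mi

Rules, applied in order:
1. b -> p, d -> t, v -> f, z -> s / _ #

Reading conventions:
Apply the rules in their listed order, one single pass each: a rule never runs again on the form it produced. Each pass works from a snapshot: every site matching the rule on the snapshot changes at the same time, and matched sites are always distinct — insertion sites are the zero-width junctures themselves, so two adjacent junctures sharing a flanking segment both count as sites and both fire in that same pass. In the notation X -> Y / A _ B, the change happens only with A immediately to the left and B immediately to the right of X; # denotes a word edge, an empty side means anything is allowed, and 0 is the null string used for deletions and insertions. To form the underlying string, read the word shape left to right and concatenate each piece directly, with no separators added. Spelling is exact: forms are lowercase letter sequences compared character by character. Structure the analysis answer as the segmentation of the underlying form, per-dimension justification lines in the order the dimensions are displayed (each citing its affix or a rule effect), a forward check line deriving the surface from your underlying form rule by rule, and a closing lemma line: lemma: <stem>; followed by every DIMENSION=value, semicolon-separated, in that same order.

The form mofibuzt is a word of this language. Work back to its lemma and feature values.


underlying: mofi-buz-d
GRD=zo - signalled by the affix -buz
POLE=ne - signalled by the affix -d
check: mofibuzd -> mofibuzt
lemma: mofi; GRD=zo; POLE=ne


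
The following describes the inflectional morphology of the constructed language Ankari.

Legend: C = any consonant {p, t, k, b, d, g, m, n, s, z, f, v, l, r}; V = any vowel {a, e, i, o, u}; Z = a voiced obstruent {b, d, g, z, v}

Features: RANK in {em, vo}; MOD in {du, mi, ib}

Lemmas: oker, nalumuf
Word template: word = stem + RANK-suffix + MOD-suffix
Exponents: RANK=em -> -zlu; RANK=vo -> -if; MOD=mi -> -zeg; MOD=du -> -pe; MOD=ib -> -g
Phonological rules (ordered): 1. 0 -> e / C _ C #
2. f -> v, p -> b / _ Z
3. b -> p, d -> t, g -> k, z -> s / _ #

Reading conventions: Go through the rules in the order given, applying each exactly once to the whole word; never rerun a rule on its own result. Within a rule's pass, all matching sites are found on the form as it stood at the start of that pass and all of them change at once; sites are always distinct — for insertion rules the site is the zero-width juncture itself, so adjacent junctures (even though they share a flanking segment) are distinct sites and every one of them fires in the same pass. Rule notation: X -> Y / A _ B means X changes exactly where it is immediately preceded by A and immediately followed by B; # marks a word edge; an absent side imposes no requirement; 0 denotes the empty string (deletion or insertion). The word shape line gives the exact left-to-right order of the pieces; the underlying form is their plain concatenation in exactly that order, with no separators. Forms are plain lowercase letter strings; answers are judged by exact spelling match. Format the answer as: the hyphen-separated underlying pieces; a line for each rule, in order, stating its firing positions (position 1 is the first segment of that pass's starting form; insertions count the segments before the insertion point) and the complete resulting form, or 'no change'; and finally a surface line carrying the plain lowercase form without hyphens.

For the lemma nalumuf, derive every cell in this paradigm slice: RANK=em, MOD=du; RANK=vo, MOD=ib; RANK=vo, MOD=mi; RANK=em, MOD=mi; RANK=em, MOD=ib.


cell RANK=em, MOD=du:
underlying: nalumuf-zlu-pe
1. 0 -> e / C _ C #: no change
2. f -> v, p -> b / _ Z: fires at position(s) 7: nalumuvzlupe
3. b -> p, d -> t, g -> k, z -> s / _ #: no change
surface: nalumuvzlupe

cell RANK=vo, MOD=ib:
underlying: nalumuf-if-g
1. 0 -> e / C _ C #: inserts after position(s) 9: nalumufifeg
2. f -> v, p -> b / _ Z: no change
3. b -> p, d -> t, g -> k, z -> s / _ #: fires at position(s) 11: nalumufifek
surface: nalumufifek

cell RANK=vo, MOD=mi:
underlying: nalumuf-if-zeg
1. 0 -> e / C _ C #: no change
2. f -> v, p -> b / _ Z: fires at position(s) 9: nalumufivzeg
3. b -> p, d -> t, g -> k, z -> s / _ #: fires at position(s) 12: nalumufivzek
surface: nalumufivzek

cell RANK=em, MOD=mi:
underlying: nalumuf-zlu-zeg
1. 0 -> e / C _ C #: no change
2. f -> v, p -> b / _ Z: fires at position(s) 7: nalumuvzluzeg
3. b -> p, d -> t, g -> k, z -> s / _ #: fires at position(s) 13: nalumuvzluzek
surface: nalumuvzluzek

cell RANK=em, MOD=ib:
underlying: nalumuf-zlu-g
1. 0 -> e / C _ C #: no change
2. f -> v, p -> b / _ Z: fires at position(s) 7: nalumuvzlug
3. b -> p, d -> t, g -> k, z -> s / _ #: fires at position(s) 11: nalumuvzluk
surface: nalumuvzluk


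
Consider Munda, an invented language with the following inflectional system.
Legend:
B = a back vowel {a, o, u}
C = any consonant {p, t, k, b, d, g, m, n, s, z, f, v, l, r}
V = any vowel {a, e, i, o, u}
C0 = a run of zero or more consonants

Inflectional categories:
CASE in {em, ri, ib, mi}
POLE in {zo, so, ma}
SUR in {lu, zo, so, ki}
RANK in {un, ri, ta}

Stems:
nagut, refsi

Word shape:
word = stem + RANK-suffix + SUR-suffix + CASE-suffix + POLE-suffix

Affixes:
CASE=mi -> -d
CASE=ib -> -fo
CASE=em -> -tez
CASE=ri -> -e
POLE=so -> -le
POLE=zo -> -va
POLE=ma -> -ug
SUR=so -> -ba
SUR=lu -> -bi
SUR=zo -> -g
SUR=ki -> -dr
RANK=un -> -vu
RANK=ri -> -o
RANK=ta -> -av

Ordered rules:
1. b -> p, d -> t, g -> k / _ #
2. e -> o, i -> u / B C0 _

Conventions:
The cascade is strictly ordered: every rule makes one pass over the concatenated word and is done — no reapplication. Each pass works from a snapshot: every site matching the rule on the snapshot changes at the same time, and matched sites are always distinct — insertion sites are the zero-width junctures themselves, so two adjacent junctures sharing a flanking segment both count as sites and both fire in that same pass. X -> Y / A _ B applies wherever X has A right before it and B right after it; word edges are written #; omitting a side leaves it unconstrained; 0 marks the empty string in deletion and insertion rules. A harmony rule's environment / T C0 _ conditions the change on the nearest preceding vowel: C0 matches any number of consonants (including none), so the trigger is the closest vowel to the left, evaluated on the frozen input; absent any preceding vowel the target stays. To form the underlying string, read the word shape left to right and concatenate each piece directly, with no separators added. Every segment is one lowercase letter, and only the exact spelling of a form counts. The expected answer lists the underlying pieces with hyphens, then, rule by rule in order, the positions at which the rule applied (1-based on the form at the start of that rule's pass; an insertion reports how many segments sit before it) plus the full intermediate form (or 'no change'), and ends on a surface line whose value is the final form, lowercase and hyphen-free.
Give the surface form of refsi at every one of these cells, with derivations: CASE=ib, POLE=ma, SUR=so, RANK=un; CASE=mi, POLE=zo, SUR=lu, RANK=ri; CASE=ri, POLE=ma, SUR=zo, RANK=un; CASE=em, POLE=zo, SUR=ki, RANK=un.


cell CASE=ib, POLE=ma, SUR=so, RANK=un:
underlying: refsi-vu-ba-fo-ug
1. b -> p, d -> t, g -> k / _ #: fires at position(s) 13: refsivubafouk
2. e -> o, i -> u / B C0 _: no change
surface: refsivubafouk

cell CASE=mi, POLE=zo, SUR=lu, RANK=ri:
underlying: refsi-o-bi-d-va
1. b -> p, d -> t, g -> k / _ #: no change
2. e -> o, i -> u / B C0 _: fires at position(s) 8: refsiobudva
surface: refsiobudva

cell CASE=ri, POLE=ma, SUR=zo, RANK=un:
underlying: refsi-vu-g-e-ug
1. b -> p, d -> t, g -> k / _ #: fires at position(s) 11: refsivugeuk
2. e -> o, i -> u / B C0 _: fires at position(s) 9: refsivugouk
surface: refsivugouk

cell CASE=em, POLE=zo, SUR=ki, RANK=un:
underlying: refsi-vu-dr-tez-va
1. b -> p, d -> t, g -> k / _ #: no change
2. e -> o, i -> u / B C0 _: fires at position(s) 11: refsivudrtozva
surface: refsivudrtozva
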